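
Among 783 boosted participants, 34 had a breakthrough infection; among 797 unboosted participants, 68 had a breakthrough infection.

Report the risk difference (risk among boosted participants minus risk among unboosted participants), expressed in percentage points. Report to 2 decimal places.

RD ≈ -4.19

risk, boosted participants = 34/783 = 0.04342
risk, unboosted participants = 68/797 = 0.08532
risk difference = 0.04342 − 0.08532 = -0.04190 → -4.19 percentage points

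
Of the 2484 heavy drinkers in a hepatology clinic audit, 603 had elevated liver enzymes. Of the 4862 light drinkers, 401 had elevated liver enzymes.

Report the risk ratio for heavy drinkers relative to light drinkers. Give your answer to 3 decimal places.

RR = 2.943

risk, heavy drinkers = 603/2484 = 0.2428
risk, light drinkers = 401/4862 = 0.0825
RR = 0.2428 / 0.0825 = 2.943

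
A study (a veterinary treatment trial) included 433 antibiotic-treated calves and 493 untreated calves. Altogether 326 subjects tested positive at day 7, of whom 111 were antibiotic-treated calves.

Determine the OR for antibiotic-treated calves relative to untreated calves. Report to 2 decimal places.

antibiotic-treated calves without the outcome: 433 − 111 = 322
untreated calves with the outcome: 326 − 111 = 215
untreated calves without the outcome: 493 − 215 = 278
OR = (111 × 278) / (322 × 215) = 30858/69230 ≈ 0.45

OR = 0.45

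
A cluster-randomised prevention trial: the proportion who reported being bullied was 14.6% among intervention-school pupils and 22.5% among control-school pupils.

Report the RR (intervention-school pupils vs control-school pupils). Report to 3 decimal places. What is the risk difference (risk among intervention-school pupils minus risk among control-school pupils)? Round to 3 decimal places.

RR = 0.649; RD = -0.079

RR = 0.1460 / 0.2250 = 0.649
risk difference = 0.1460 − 0.2250 = -0.079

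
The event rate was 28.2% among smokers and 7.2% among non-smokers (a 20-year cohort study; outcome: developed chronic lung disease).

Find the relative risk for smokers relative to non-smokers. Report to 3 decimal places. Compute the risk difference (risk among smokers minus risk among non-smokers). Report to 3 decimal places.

RR = 3.917; RD = 0.210

RR = 0.2820 / 0.0720 = 3.917
risk difference = 0.2820 − 0.0720 = 0.210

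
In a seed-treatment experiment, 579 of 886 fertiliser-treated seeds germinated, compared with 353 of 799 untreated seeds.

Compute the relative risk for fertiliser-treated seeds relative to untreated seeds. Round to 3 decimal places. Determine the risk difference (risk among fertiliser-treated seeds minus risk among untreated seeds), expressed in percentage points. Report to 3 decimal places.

RR = 1.479; RD = 21.170

risk, fertiliser-treated seeds = 579/886 = 0.6535
risk, untreated seeds = 353/799 = 0.4418
RR = 0.6535 / 0.4418 = 1.479
risk difference = 0.6535 − 0.4418 = 0.2117 → 21.170 percentage points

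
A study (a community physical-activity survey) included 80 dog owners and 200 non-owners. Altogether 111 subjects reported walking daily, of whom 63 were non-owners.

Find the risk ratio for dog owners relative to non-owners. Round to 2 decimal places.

1.90

dog owners with the outcome: 111 − 63 = 48
dog owners without the outcome: 80 − 48 = 32
non-owners without the outcome: 200 − 63 = 137
risk, dog owners = 48/80 = 0.6000
risk, non-owners = 63/200 = 0.3150
RR = 0.6000 / 0.3150 = 1.90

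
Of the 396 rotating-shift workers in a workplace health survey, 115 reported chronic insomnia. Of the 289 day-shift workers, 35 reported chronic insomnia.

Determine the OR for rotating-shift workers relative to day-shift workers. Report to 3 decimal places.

2.970

odds, rotating-shift workers = 115/281 = 0.4093
odds, day-shift workers = 35/254 = 0.1378
OR = 0.4093 / 0.1378 = 2.970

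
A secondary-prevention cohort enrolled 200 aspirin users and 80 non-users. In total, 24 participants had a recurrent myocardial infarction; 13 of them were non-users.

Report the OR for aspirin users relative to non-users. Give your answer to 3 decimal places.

0.300

aspirin users with the outcome: 24 − 13 = 11
aspirin users without the outcome: 200 − 11 = 189
non-users without the outcome: 80 − 13 = 67
odds, aspirin users = 11/189 = 0.0582
odds, non-users = 13/67 = 0.1940
OR = 0.0582 / 0.1940 = 0.300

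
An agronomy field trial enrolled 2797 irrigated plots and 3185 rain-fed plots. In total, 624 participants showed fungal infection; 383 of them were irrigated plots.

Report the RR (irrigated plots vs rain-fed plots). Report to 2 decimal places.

RR ≈ 1.81

irrigated plots without the outcome: 2797 − 383 = 2414
rain-fed plots with the outcome: 624 − 383 = 241
rain-fed plots without the outcome: 3185 − 241 = 2944
risk, irrigated plots = 383/2797 = 0.1369
risk, rain-fed plots = 241/3185 = 0.0757
RR = 0.1369 / 0.0757 = 1.81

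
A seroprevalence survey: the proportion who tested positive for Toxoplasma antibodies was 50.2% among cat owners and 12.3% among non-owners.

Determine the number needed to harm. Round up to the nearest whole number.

absolute risk difference = 0.379000
1 / 0.379000 = 2.639 → round up → 3

3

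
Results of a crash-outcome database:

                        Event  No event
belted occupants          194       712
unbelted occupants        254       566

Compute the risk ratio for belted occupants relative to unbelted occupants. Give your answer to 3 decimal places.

0.691

risk, belted occupants = 194/906 = 0.2141
risk, unbelted occupants = 254/820 = 0.3098
RR = 0.2141 / 0.3098 = 0.691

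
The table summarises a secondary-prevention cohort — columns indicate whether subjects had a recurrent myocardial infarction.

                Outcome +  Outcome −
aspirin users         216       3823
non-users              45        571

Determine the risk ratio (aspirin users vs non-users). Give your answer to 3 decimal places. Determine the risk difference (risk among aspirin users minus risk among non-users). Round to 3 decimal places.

RR = 0.732; RD = -0.020

risk, aspirin users = 216/4039 = 0.0535
risk, non-users = 45/616 = 0.0731
RR = 0.0535 / 0.0731 = 0.732
risk difference = 0.0535 − 0.0731 = -0.020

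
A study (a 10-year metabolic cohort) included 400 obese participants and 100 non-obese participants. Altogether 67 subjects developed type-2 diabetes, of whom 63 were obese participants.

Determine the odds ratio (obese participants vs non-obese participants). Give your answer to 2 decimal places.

obese participants without the outcome: 400 − 63 = 337
non-obese participants with the outcome: 67 − 63 = 4
non-obese participants without the outcome: 100 − 4 = 96
OR = (63 × 96) / (337 × 4) = 6048/1348 ≈ 4.49

4.49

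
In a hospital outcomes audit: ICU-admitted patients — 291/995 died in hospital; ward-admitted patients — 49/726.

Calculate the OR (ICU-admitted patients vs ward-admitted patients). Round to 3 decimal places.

OR = (291 × 677) / (704 × 49) = 197007/34496 ≈ 5.711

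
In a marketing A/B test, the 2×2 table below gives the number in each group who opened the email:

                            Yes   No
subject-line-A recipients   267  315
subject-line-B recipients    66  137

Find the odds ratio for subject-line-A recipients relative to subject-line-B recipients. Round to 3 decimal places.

odds, subject-line-A recipients = 267/315 = 0.8476
odds, subject-line-B recipients = 66/137 = 0.4818
OR = 0.8476 / 0.4818 = 1.759

OR: 1.759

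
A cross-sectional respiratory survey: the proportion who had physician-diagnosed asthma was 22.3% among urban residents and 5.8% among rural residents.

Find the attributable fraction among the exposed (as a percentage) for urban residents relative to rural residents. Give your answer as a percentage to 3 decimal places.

AR% = (0.2230 − 0.0580) / 0.2230 = 0.7399 → 73.991%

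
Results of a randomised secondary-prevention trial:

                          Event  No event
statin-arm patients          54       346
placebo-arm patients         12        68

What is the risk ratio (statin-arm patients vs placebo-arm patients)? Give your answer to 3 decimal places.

risk, statin-arm patients = 54/400 = 0.1350
risk, placebo-arm patients = 12/80 = 0.1500
RR = 0.1350 / 0.1500 = 0.900

0.900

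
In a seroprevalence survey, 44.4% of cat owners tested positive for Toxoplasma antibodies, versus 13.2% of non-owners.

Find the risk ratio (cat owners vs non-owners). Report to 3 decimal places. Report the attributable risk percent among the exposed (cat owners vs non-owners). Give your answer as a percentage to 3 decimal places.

RR = 3.364; AR% = 70.270%

RR = 0.4440 / 0.1320 = 3.364
AR% = (0.4440 − 0.1320) / 0.4440 = 0.7027 → 70.270%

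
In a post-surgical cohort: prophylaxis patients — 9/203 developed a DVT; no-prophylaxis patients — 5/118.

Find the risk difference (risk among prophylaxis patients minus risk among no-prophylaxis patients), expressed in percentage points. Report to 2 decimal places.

0.20

risk, prophylaxis patients = 9/203 = 0.04433
risk, no-prophylaxis patients = 5/118 = 0.04237
risk difference = 0.04433 − 0.04237 = 0.00196 → 0.20 percentage points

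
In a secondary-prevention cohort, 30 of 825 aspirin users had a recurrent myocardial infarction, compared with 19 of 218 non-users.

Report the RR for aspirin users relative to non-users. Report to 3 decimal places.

risk, aspirin users = 30/825 = 0.03636
risk, non-users = 19/218 = 0.08716
RR = 0.03636 / 0.08716 = 0.417

RR ≈ 0.417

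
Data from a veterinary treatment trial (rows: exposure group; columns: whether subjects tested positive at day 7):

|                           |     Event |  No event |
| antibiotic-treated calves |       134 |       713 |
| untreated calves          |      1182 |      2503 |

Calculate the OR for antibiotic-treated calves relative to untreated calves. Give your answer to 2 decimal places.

OR = (134 × 2503) / (713 × 1182) = 335402/842766 ≈ 0.40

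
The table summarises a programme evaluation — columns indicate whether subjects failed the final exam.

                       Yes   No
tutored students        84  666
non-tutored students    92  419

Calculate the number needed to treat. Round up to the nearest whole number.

15

risk, tutored students = 84/750 = 0.112000
risk, non-tutored students = 92/511 = 0.180039
absolute risk difference = 0.068039
1 / 0.068039 = 14.697 → round up → 15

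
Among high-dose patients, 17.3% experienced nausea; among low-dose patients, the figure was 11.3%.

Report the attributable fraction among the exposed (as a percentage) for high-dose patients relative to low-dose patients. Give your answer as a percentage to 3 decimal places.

AR% = (0.1730 − 0.1130) / 0.1730 = 0.3468 → 34.682%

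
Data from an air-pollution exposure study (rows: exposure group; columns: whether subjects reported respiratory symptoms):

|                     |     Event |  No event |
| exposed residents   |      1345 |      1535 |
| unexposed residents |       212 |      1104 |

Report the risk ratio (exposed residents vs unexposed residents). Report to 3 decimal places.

RR = 2.899

risk, exposed residents = 1345/2880 = 0.4670
risk, unexposed residents = 212/1316 = 0.1611
RR = 0.4670 / 0.1611 = 2.899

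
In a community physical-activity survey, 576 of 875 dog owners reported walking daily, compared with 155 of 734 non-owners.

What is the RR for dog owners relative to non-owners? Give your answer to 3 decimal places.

3.117

risk, dog owners = 576/875 = 0.6583
risk, non-owners = 155/734 = 0.2112
RR = 0.6583 / 0.2112 = 3.117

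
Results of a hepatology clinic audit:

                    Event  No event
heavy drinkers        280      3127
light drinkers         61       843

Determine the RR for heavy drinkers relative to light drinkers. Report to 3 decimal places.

risk, heavy drinkers = 280/3407 = 0.0822
risk, light drinkers = 61/904 = 0.0675
RR = 0.0822 / 0.0675 = 1.218

RR = 1.218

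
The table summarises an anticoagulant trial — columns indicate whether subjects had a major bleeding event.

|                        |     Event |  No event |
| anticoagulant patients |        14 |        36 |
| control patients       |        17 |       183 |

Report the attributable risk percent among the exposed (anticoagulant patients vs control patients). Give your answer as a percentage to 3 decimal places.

AR%: 69.643%

risk, anticoagulant patients = 14/50 = 0.2800
risk, control patients = 17/200 = 0.0850
AR% = (0.2800 − 0.0850) / 0.2800 = 0.6964 → 69.643%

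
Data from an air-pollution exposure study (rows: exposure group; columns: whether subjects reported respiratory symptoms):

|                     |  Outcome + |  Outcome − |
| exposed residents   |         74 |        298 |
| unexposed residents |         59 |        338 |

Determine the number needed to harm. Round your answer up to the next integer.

risk, exposed residents = 74/372 = 0.198925
risk, unexposed residents = 59/397 = 0.148615
absolute risk difference = 0.050310
1 / 0.050310 = 19.877 → round up → 20

NNH = 20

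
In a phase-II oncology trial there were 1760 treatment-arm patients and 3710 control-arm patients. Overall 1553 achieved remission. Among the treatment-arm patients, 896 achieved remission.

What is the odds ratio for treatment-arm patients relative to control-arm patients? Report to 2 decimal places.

OR: 4.82

treatment-arm patients without the outcome: 1760 − 896 = 864
control-arm patients with the outcome: 1553 − 896 = 657
control-arm patients without the outcome: 3710 − 657 = 3053
odds, treatment-arm patients = 896/864 = 1.0370
odds, control-arm patients = 657/3053 = 0.2152
OR = 1.0370 / 0.2152 = 4.82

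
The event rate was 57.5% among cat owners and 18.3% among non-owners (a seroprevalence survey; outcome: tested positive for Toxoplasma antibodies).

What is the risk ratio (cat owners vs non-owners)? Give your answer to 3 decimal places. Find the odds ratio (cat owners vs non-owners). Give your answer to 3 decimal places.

RR = 0.5750 / 0.1830 = 3.142
odds, cat owners = 0.5750/0.4250 = 1.3529
odds, non-owners = 0.1830/0.8170 = 0.2240
OR = 1.3529 / 0.2240 = 6.040

RR = 3.142; OR = 6.040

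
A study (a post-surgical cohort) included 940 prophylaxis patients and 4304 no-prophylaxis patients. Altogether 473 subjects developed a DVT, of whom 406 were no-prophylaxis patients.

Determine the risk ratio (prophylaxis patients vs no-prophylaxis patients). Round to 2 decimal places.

prophylaxis patients with the outcome: 473 − 406 = 67
prophylaxis patients without the outcome: 940 − 67 = 873
no-prophylaxis patients without the outcome: 4304 − 406 = 3898
risk, prophylaxis patients = 67/940 = 0.0713
risk, no-prophylaxis patients = 406/4304 = 0.0943
RR = 0.0713 / 0.0943 = 0.76

0.76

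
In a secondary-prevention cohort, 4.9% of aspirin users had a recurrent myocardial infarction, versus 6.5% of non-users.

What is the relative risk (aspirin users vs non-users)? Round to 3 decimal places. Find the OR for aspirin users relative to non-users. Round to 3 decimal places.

RR = 0.754; OR = 0.741

RR = 0.04900 / 0.06500 = 0.754
odds, aspirin users = 0.04900/0.95100 = 0.05152
odds, non-users = 0.06500/0.93500 = 0.06952
OR = 0.05152 / 0.06952 = 0.741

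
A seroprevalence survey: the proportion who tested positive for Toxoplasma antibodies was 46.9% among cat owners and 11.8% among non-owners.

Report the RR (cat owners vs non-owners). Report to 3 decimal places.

RR = 0.4690 / 0.1180 = 3.975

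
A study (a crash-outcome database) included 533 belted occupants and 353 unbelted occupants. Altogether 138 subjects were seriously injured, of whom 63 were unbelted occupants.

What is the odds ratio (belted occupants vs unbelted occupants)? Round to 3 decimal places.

belted occupants with the outcome: 138 − 63 = 75
belted occupants without the outcome: 533 − 75 = 458
unbelted occupants without the outcome: 353 − 63 = 290
odds, belted occupants = 75/458 = 0.1638
odds, unbelted occupants = 63/290 = 0.2172
OR = 0.1638 / 0.2172 = 0.754

OR = 0.754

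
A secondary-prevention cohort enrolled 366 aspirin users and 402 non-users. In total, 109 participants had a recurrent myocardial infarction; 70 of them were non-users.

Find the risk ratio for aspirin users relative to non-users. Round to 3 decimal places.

aspirin users with the outcome: 109 − 70 = 39
aspirin users without the outcome: 366 − 39 = 327
non-users without the outcome: 402 − 70 = 332
risk, aspirin users = 39/366 = 0.1066
risk, non-users = 70/402 = 0.1741
RR = 0.1066 / 0.1741 = 0.612

RR ≈ 0.612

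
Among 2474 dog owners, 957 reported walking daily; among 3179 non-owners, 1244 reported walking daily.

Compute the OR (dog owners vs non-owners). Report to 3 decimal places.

odds, dog owners = 957/1517 = 0.6309
odds, non-owners = 1244/1935 = 0.6429
OR = 0.6309 / 0.6429 = 0.981

OR ≈ 0.981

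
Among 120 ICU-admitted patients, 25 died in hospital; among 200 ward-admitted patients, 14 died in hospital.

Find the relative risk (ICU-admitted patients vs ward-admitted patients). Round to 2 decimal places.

risk, ICU-admitted patients = 25/120 = 0.2083
risk, ward-admitted patients = 14/200 = 0.0700
RR = 0.2083 / 0.0700 = 2.98

RR: 2.98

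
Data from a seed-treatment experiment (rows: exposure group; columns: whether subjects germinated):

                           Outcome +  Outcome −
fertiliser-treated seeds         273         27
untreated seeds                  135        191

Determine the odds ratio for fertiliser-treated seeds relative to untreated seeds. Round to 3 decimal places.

14.305

odds, fertiliser-treated seeds = 273/27 = 10.1111
odds, untreated seeds = 135/191 = 0.7068
OR = 10.1111 / 0.7068 = 14.305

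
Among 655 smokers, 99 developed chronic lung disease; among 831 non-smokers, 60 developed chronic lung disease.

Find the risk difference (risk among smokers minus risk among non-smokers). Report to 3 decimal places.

risk, smokers = 99/655 = 0.1511
risk, non-smokers = 60/831 = 0.0722
risk difference = 0.1511 − 0.0722 = 0.079

0.079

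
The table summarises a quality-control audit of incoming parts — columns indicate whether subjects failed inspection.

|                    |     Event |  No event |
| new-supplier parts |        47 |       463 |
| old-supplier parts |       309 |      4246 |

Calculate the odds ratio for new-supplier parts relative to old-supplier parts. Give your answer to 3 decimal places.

OR = (47 × 4246) / (463 × 309) = 199562/143067 ≈ 1.395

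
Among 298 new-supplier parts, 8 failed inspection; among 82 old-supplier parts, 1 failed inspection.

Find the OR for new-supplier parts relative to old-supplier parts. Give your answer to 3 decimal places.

odds, new-supplier parts = 8/290 = 0.02759
odds, old-supplier parts = 1/81 = 0.01235
OR = 0.02759 / 0.01235 = 2.234

2.234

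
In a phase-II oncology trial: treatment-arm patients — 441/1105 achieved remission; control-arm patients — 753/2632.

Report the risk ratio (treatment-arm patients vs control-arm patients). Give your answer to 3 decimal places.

risk, treatment-arm patients = 441/1105 = 0.3991
risk, control-arm patients = 753/2632 = 0.2861
RR = 0.3991 / 0.2861 = 1.395

RR = 1.395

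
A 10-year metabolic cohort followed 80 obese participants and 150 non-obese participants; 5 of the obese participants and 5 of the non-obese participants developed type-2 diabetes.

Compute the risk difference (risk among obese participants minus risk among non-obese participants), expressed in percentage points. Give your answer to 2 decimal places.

risk, obese participants = 5/80 = 0.06250
risk, non-obese participants = 5/150 = 0.03333
risk difference = 0.06250 − 0.03333 = 0.02917 → 2.92 percentage points

RD: 2.92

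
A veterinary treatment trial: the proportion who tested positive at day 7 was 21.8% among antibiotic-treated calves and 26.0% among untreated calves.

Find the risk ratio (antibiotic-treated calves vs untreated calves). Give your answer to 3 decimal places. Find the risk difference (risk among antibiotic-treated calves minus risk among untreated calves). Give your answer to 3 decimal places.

RR = 0.2180 / 0.2600 = 0.838
risk difference = 0.2180 − 0.2600 = -0.042

RR = 0.838; RD = -0.042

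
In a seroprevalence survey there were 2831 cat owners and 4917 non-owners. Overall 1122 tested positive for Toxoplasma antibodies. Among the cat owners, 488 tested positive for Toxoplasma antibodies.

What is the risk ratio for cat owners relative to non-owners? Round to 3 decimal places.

RR = 1.337

cat owners without the outcome: 2831 − 488 = 2343
non-owners with the outcome: 1122 − 488 = 634
non-owners without the outcome: 4917 − 634 = 4283
risk, cat owners = 488/2831 = 0.1724
risk, non-owners = 634/4917 = 0.1289
RR = 0.1724 / 0.1289 = 1.337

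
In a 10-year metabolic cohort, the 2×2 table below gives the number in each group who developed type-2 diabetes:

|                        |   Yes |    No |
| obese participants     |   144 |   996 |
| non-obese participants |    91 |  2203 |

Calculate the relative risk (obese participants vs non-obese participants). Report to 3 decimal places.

risk, obese participants = 144/1140 = 0.12632
risk, non-obese participants = 91/2294 = 0.03967
RR = 0.12632 / 0.03967 = 3.184

RR = 3.184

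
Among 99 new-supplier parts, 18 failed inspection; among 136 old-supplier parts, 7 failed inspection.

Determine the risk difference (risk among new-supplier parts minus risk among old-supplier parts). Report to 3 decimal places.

risk, new-supplier parts = 18/99 = 0.1818
risk, old-supplier parts = 7/136 = 0.0515
risk difference = 0.1818 − 0.0515 = 0.130

RD ≈ 0.130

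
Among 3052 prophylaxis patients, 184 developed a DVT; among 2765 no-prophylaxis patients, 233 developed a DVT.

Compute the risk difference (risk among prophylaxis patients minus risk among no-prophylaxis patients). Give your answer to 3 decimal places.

RD = -0.024

risk, prophylaxis patients = 184/3052 = 0.0603
risk, no-prophylaxis patients = 233/2765 = 0.0843
risk difference = 0.0603 − 0.0843 = -0.024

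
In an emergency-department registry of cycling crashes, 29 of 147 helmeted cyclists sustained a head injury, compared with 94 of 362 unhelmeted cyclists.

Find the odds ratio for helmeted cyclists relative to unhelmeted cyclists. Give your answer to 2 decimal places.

OR = 0.70

odds, helmeted cyclists = 29/118 = 0.2458
odds, unhelmeted cyclists = 94/268 = 0.3507
OR = 0.2458 / 0.3507 = 0.70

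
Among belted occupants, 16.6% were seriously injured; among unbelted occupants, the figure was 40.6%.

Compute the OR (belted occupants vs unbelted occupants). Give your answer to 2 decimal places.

odds, belted occupants = 0.1660/0.8340 = 0.1990
odds, unbelted occupants = 0.4060/0.5940 = 0.6835
OR = 0.1990 / 0.6835 = 0.29

OR: 0.29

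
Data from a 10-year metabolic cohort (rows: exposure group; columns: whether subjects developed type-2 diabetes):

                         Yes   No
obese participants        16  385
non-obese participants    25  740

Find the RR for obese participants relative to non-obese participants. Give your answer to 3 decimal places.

risk, obese participants = 16/401 = 0.03990
risk, non-obese participants = 25/765 = 0.03268
RR = 0.03990 / 0.03268 = 1.221

1.221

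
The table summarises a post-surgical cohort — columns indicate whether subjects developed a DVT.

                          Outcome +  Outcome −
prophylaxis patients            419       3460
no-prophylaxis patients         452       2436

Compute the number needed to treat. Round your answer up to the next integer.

NNT ≈ 21

risk, prophylaxis patients = 419/3879 = 0.108018
risk, no-prophylaxis patients = 452/2888 = 0.156510
absolute risk difference = 0.048492
1 / 0.048492 = 20.622 → round up → 21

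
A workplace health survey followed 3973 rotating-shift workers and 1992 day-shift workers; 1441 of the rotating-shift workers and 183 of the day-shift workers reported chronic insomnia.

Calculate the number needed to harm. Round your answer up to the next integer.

risk, rotating-shift workers = 1441/3973 = 0.362698
risk, day-shift workers = 183/1992 = 0.091867
absolute risk difference = 0.270831
1 / 0.270831 = 3.692 → round up → 4

NNH: 4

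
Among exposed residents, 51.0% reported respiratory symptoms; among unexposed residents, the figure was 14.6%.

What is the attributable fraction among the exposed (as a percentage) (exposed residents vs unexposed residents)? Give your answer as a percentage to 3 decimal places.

AR% = (0.5100 − 0.1460) / 0.5100 = 0.7137 → 71.373%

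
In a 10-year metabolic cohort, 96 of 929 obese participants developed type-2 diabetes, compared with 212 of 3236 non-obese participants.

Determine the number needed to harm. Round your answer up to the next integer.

27

risk, obese participants = 96/929 = 0.103337
risk, non-obese participants = 212/3236 = 0.065513
absolute risk difference = 0.037824
1 / 0.037824 = 26.438 → round up → 27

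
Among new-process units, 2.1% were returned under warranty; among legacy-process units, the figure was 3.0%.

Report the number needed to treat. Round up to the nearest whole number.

absolute risk difference = 0.009000
1 / 0.009000 = 111.111 → round up → 112

112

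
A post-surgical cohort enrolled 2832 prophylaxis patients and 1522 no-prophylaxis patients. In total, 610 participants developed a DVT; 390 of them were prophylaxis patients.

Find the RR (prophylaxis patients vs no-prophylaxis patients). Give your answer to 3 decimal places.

RR: 0.953

prophylaxis patients without the outcome: 2832 − 390 = 2442
no-prophylaxis patients with the outcome: 610 − 390 = 220
no-prophylaxis patients without the outcome: 1522 − 220 = 1302
risk, prophylaxis patients = 390/2832 = 0.1377
risk, no-prophylaxis patients = 220/1522 = 0.1445
RR = 0.1377 / 0.1445 = 0.953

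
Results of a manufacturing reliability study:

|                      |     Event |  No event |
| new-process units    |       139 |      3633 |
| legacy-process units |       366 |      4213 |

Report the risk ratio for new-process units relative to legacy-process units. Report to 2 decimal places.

risk, new-process units = 139/3772 = 0.03685
risk, legacy-process units = 366/4579 = 0.07993
RR = 0.03685 / 0.07993 = 0.46

0.46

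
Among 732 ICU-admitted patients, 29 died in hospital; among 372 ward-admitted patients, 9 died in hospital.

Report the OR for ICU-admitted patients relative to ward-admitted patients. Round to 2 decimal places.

OR: 1.66

odds, ICU-admitted patients = 29/703 = 0.04125
odds, ward-admitted patients = 9/363 = 0.02479
OR = 0.04125 / 0.02479 = 1.66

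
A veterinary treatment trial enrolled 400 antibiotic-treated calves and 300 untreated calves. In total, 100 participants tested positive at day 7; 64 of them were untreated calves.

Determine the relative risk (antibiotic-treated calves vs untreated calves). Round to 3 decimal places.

antibiotic-treated calves with the outcome: 100 − 64 = 36
antibiotic-treated calves without the outcome: 400 − 36 = 364
untreated calves without the outcome: 300 − 64 = 236
risk, antibiotic-treated calves = 36/400 = 0.0900
risk, untreated calves = 64/300 = 0.2133
RR = 0.0900 / 0.2133 = 0.422

RR: 0.422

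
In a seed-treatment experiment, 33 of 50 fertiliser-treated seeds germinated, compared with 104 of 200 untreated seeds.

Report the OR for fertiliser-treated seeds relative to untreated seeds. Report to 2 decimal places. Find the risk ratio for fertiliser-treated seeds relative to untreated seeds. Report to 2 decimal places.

OR = 1.79; RR = 1.27

odds, fertiliser-treated seeds = 33/17 = 1.9412
odds, untreated seeds = 104/96 = 1.0833
OR = 1.9412 / 1.0833 = 1.79
risk, fertiliser-treated seeds = 33/50 = 0.6600
risk, untreated seeds = 104/200 = 0.5200
RR = 0.6600 / 0.5200 = 1.27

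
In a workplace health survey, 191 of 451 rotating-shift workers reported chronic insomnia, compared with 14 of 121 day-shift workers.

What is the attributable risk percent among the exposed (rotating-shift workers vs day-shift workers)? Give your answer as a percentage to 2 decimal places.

AR% ≈ 72.68%

risk, rotating-shift workers = 191/451 = 0.4235
risk, day-shift workers = 14/121 = 0.1157
AR% = (0.4235 − 0.1157) / 0.4235 = 0.7268 → 72.68%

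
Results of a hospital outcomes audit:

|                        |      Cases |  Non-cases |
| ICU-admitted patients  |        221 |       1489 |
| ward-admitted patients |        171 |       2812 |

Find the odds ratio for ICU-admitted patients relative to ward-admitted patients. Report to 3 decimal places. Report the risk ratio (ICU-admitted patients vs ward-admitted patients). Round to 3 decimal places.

OR = 2.441; RR = 2.255

OR = (221 × 2812) / (1489 × 171) = 621452/254619 ≈ 2.441
risk, ICU-admitted patients = 221/1710 = 0.1292
risk, ward-admitted patients = 171/2983 = 0.0573
RR = 0.1292 / 0.0573 = 2.255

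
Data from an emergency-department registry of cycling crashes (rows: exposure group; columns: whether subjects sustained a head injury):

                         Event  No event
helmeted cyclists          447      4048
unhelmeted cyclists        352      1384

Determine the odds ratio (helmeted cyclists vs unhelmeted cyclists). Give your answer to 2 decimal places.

odds, helmeted cyclists = 447/4048 = 0.1104
odds, unhelmeted cyclists = 352/1384 = 0.2543
OR = 0.1104 / 0.2543 = 0.43

0.43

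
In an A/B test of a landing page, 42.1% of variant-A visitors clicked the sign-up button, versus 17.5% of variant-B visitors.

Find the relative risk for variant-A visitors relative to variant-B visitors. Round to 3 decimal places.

RR = 0.4210 / 0.1750 = 2.406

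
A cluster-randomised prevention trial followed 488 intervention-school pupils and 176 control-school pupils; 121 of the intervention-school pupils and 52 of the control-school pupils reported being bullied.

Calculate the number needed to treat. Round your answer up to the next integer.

risk, intervention-school pupils = 121/488 = 0.247951
risk, control-school pupils = 52/176 = 0.295455
absolute risk difference = 0.047504
1 / 0.047504 = 21.051 → round up → 22

22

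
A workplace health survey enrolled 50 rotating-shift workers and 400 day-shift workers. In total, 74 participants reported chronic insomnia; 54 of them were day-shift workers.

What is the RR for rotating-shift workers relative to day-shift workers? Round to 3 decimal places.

RR ≈ 2.963

rotating-shift workers with the outcome: 74 − 54 = 20
rotating-shift workers without the outcome: 50 − 20 = 30
day-shift workers without the outcome: 400 − 54 = 346
risk, rotating-shift workers = 20/50 = 0.4000
risk, day-shift workers = 54/400 = 0.1350
RR = 0.4000 / 0.1350 = 2.963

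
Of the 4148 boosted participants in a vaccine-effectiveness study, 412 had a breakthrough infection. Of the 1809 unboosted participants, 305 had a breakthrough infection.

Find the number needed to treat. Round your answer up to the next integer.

NNT ≈ 15

risk, boosted participants = 412/4148 = 0.099325
risk, unboosted participants = 305/1809 = 0.168601
absolute risk difference = 0.069276
1 / 0.069276 = 14.435 → round up → 15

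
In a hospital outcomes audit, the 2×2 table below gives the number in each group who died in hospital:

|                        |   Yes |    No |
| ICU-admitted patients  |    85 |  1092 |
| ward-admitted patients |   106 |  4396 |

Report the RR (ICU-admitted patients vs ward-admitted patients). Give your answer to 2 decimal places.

RR ≈ 3.07

risk, ICU-admitted patients = 85/1177 = 0.07222
risk, ward-admitted patients = 106/4502 = 0.02355
RR = 0.07222 / 0.02355 = 3.07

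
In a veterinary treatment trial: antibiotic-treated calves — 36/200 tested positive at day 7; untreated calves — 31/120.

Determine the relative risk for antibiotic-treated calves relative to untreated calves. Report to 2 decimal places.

0.70

risk, antibiotic-treated calves = 36/200 = 0.1800
risk, untreated calves = 31/120 = 0.2583
RR = 0.1800 / 0.2583 = 0.70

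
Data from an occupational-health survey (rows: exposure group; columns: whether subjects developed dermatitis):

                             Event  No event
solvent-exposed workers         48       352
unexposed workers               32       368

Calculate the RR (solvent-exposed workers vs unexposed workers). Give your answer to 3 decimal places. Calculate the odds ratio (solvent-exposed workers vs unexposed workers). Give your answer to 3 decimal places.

risk, solvent-exposed workers = 48/400 = 0.1200
risk, unexposed workers = 32/400 = 0.0800
RR = 0.1200 / 0.0800 = 1.500
odds, solvent-exposed workers = 48/352 = 0.1364
odds, unexposed workers = 32/368 = 0.0870
OR = 0.1364 / 0.0870 = 1.568

RR = 1.500; OR = 1.568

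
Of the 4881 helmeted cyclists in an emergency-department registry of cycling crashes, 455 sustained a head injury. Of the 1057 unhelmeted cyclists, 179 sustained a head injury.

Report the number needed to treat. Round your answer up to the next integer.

risk, helmeted cyclists = 455/4881 = 0.093219
risk, unhelmeted cyclists = 179/1057 = 0.169347
absolute risk difference = 0.076129
1 / 0.076129 = 13.136 → round up → 14

14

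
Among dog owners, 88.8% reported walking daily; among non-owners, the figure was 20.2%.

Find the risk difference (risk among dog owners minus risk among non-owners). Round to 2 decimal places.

risk difference = 0.8880 − 0.2020 = 0.69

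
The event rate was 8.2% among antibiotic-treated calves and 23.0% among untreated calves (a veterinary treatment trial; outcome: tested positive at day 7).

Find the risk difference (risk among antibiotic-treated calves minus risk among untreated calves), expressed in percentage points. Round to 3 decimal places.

RD = -14.800

risk difference = 0.0820 − 0.2300 = -0.1480 → -14.800 percentage points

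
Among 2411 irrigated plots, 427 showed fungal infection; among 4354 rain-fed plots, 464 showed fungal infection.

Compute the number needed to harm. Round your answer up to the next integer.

15

risk, irrigated plots = 427/2411 = 0.177105
risk, rain-fed plots = 464/4354 = 0.106569
absolute risk difference = 0.070536
1 / 0.070536 = 14.177 → round up → 15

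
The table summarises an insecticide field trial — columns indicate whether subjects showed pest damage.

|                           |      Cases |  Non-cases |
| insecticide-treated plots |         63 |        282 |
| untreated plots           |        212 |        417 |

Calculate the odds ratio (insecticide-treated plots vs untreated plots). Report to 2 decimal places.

OR = (63 × 417) / (282 × 212) = 26271/59784 ≈ 0.44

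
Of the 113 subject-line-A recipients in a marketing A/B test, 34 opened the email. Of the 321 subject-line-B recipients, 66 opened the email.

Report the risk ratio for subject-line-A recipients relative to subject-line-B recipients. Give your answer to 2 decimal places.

risk, subject-line-A recipients = 34/113 = 0.3009
risk, subject-line-B recipients = 66/321 = 0.2056
RR = 0.3009 / 0.2056 = 1.46

1.46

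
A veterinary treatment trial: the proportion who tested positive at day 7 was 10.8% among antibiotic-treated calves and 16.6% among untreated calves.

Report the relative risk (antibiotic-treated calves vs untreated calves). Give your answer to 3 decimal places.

RR = 0.1080 / 0.1660 = 0.651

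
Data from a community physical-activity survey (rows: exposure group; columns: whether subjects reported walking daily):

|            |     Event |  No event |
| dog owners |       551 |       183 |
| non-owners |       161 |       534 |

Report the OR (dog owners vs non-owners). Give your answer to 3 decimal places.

OR = (551 × 534) / (183 × 161) = 294234/29463 ≈ 9.987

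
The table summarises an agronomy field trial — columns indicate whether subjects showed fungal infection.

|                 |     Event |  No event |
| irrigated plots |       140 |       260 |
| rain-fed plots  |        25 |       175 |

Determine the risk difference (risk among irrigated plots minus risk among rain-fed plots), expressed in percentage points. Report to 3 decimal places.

risk, irrigated plots = 140/400 = 0.3500
risk, rain-fed plots = 25/200 = 0.1250
risk difference = 0.3500 − 0.1250 = 0.2250 → 22.500 percentage points

RD ≈ 22.500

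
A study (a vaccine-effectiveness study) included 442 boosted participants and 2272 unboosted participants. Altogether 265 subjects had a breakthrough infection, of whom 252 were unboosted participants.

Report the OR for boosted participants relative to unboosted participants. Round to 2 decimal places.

0.24

boosted participants with the outcome: 265 − 252 = 13
boosted participants without the outcome: 442 − 13 = 429
unboosted participants without the outcome: 2272 − 252 = 2020
odds, boosted participants = 13/429 = 0.03030
odds, unboosted participants = 252/2020 = 0.12475
OR = 0.03030 / 0.12475 = 0.24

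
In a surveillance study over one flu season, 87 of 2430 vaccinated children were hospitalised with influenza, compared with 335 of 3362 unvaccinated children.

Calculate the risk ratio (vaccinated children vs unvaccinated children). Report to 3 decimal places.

risk, vaccinated children = 87/2430 = 0.03580
risk, unvaccinated children = 335/3362 = 0.09964
RR = 0.03580 / 0.09964 = 0.359

RR: 0.359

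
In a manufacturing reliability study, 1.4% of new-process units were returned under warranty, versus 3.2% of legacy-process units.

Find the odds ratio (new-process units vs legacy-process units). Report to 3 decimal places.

OR: 0.430

odds, new-process units = 0.01400/0.98600 = 0.01420
odds, legacy-process units = 0.03200/0.96800 = 0.03306
OR = 0.01420 / 0.03306 = 0.430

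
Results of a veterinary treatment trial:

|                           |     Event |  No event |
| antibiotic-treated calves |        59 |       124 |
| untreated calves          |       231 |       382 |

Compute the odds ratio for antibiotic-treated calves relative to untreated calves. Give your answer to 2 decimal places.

OR = (59 × 382) / (124 × 231) = 22538/28644 ≈ 0.79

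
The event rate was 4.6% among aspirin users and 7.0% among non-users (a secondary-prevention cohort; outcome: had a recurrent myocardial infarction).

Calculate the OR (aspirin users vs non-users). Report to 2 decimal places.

OR: 0.64

odds, aspirin users = 0.04600/0.95400 = 0.04822
odds, non-users = 0.07000/0.93000 = 0.07527
OR = 0.04822 / 0.07527 = 0.64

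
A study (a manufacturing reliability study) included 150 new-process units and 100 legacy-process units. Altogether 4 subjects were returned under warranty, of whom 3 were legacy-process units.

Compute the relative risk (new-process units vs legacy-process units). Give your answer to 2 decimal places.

new-process units with the outcome: 4 − 3 = 1
new-process units without the outcome: 150 − 1 = 149
legacy-process units without the outcome: 100 − 3 = 97
risk, new-process units = 1/150 = 0.00667
risk, legacy-process units = 3/100 = 0.03000
RR = 0.00667 / 0.03000 = 0.22

RR ≈ 0.22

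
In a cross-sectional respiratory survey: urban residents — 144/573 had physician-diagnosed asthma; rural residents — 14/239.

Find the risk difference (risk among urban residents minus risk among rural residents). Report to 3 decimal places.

RD ≈ 0.193

risk, urban residents = 144/573 = 0.2513
risk, rural residents = 14/239 = 0.0586
risk difference = 0.2513 − 0.0586 = 0.193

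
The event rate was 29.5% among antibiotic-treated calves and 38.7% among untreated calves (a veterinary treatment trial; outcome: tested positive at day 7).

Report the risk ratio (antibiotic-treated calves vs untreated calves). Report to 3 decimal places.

RR = 0.2950 / 0.3870 = 0.762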